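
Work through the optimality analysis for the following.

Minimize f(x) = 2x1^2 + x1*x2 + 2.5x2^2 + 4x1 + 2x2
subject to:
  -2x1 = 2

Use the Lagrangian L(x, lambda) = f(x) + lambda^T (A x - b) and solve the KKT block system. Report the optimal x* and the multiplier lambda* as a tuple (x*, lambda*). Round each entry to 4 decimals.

Form the Lagrangian:
  L(x, lambda) = (1/2) x^T Q x + c^T x + lambda^T (A x - b)
Stationarity (grad_x L = 0): Q x + c + A^T lambda = 0.
Primal feasibility: A x = b.

This gives the KKT block system:
  [ Q   A^T ] [ x     ]   [-c ]
  [ A    0  ] [ lambda ] = [ b ]

Solving the linear system:
  x*      = (-1, -0.2)
  lambda* = (-0.1)
  f(x*)   = -2.1

x* = (-1, -0.2), lambda* = (-0.1)


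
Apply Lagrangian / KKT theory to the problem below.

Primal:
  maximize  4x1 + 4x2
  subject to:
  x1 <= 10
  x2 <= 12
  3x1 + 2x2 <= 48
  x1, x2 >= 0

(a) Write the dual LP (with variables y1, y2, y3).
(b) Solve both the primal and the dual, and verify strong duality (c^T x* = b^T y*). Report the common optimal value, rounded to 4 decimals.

The standard primal-dual pair for 'max c^T x s.t. A x <= b, x >= 0' is:
  Dual:  min b^T y  s.t.  A^T y >= c,  y >= 0.

So the dual LP is:
  minimize  10y1 + 12y2 + 48y3
  subject to:
    y1 + 3y3 >= 4
    y2 + 2y3 >= 4
    y1, y2, y3 >= 0

Solving the primal: x* = (8, 12).
  primal value c^T x* = 80.
Solving the dual: y* = (0, 1.3333, 1.3333).
  dual value b^T y* = 80.
Strong duality: c^T x* = b^T y*. Confirmed.

80


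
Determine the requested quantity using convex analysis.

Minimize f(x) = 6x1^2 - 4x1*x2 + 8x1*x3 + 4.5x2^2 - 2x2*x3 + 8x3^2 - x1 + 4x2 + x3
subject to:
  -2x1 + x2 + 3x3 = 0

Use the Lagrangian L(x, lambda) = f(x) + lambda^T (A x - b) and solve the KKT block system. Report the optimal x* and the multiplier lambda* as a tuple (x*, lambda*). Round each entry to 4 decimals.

Form the Lagrangian:
  L(x, lambda) = (1/2) x^T Q x + c^T x + lambda^T (A x - b)
Stationarity (grad_x L = 0): Q x + c + A^T lambda = 0.
Primal feasibility: A x = b.

This gives the KKT block system:
  [ Q   A^T ] [ x     ]   [-c ]
  [ A    0  ] [ lambda ] = [ b ]

Solving the linear system:
  x*      = (-0.1688, -0.4638, 0.0421)
  lambda* = (-0.4168)
  f(x*)   = -0.8222

x* = (-0.1688, -0.4638, 0.0421), lambda* = (-0.4168)


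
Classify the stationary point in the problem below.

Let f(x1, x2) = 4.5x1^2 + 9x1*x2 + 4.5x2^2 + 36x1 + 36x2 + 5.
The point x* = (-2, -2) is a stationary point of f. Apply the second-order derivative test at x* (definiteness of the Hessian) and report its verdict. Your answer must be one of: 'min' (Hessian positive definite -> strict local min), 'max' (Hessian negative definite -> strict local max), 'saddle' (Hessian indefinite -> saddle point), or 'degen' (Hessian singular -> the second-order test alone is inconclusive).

Compute the Hessian H = grad^2 f:
  H = [[9, 9], [9, 9]]
Verify stationarity: grad f(x*) = H x* + g = (0, 0).
Eigenvalues of H: 0, 18.
H has a zero eigenvalue (singular; positive semidefinite but not definite), so H is neither positive definite, negative definite, nor indefinite. The second-order test alone is inconclusive -> degen.
(Indeed, f is constant along the null direction of H through x*, so x* is not a strict local extremum.)

degen


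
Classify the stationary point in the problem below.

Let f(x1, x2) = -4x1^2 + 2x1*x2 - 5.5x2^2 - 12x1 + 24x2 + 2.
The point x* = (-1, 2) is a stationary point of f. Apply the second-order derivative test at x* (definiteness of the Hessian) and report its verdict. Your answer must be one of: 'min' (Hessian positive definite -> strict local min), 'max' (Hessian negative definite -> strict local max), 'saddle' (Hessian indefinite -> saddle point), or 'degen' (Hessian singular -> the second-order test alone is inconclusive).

Compute the Hessian H = grad^2 f:
  H = [[-8, 2], [2, -11]]
Verify stationarity: grad f(x*) = H x* + g = (0, 0).
Eigenvalues of H: -12, -7.
Both eigenvalues < 0, so H is negative definite -> x* is a strict local max.

max


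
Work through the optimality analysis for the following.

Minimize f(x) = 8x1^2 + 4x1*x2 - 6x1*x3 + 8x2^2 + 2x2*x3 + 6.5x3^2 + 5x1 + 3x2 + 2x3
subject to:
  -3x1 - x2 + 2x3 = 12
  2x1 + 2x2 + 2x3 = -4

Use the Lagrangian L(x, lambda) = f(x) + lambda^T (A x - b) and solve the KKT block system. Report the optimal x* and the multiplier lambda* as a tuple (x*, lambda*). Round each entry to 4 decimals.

Form the Lagrangian:
  L(x, lambda) = (1/2) x^T Q x + c^T x + lambda^T (A x - b)
Stationarity (grad_x L = 0): Q x + c + A^T lambda = 0.
Primal feasibility: A x = b.

This gives the KKT block system:
  [ Q   A^T ] [ x     ]   [-c ]
  [ A    0  ] [ lambda ] = [ b ]

Solving the linear system:
  x*      = (-2.7912, -0.6813, 1.4725)
  lambda* = (-17.5495, -0.7143)
  f(x*)   = 97.3407

x* = (-2.7912, -0.6813, 1.4725), lambda* = (-17.5495, -0.7143)


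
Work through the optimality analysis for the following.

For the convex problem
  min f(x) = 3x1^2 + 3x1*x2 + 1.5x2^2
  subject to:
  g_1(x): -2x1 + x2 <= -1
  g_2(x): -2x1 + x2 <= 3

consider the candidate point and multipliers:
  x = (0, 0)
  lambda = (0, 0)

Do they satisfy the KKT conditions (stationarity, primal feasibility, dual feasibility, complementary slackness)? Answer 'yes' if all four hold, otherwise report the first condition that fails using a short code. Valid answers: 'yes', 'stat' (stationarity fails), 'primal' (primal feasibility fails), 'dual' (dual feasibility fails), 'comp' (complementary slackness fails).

Gradient of f: grad f(x) = Q x + c = (0, 0)
Constraint values g_i(x) = a_i^T x - b_i:
  g_1((0, 0)) = 1
  g_2((0, 0)) = -3
Stationarity residual: grad f(x) + sum_i lambda_i a_i = (0, 0)
  -> stationarity OK
Primal feasibility (all g_i <= 0): FAILS
Dual feasibility (all lambda_i >= 0): OK
Complementary slackness (lambda_i * g_i(x) = 0 for all i): OK

Verdict: the first failing condition is primal_feasibility -> primal.

primal


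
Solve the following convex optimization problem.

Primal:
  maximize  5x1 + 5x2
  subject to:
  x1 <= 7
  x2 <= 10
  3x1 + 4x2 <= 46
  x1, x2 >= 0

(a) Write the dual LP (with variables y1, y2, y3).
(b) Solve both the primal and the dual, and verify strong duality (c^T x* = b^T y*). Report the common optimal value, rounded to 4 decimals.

The standard primal-dual pair for 'max c^T x s.t. A x <= b, x >= 0' is:
  Dual:  min b^T y  s.t.  A^T y >= c,  y >= 0.

So the dual LP is:
  minimize  7y1 + 10y2 + 46y3
  subject to:
    y1 + 3y3 >= 5
    y2 + 4y3 >= 5
    y1, y2, y3 >= 0

Solving the primal: x* = (7, 6.25).
  primal value c^T x* = 66.25.
Solving the dual: y* = (1.25, 0, 1.25).
  dual value b^T y* = 66.25.
Strong duality: c^T x* = b^T y*. Confirmed.

66.25


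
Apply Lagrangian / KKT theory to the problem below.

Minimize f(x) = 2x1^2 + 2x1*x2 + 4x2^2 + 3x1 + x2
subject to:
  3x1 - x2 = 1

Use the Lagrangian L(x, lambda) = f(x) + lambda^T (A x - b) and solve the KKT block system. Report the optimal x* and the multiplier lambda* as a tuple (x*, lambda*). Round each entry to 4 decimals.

Form the Lagrangian:
  L(x, lambda) = (1/2) x^T Q x + c^T x + lambda^T (A x - b)
Stationarity (grad_x L = 0): Q x + c + A^T lambda = 0.
Primal feasibility: A x = b.

This gives the KKT block system:
  [ Q   A^T ] [ x     ]   [-c ]
  [ A    0  ] [ lambda ] = [ b ]

Solving the linear system:
  x*      = (0.2273, -0.3182)
  lambda* = (-1.0909)
  f(x*)   = 0.7273

x* = (0.2273, -0.3182), lambda* = (-1.0909)


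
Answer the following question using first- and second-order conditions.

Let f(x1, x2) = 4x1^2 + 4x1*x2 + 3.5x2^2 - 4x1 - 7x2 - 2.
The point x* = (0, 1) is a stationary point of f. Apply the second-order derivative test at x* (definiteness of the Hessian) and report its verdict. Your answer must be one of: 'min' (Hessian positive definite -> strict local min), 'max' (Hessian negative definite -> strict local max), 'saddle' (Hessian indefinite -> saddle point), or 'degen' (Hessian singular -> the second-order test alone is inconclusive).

Compute the Hessian H = grad^2 f:
  H = [[8, 4], [4, 7]]
Verify stationarity: grad f(x*) = H x* + g = (0, 0).
Eigenvalues of H: 3.4689, 11.5311.
Both eigenvalues > 0, so H is positive definite -> x* is a strict local min.

min


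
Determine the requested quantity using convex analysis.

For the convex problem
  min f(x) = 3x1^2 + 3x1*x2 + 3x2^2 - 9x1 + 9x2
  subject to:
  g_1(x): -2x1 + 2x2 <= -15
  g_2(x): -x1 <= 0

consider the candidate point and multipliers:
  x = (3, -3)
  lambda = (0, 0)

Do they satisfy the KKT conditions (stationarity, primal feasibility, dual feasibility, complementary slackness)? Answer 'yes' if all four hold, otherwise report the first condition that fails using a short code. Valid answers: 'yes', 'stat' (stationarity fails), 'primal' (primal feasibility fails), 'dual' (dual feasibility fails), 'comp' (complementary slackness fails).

Gradient of f: grad f(x) = Q x + c = (0, 0)
Constraint values g_i(x) = a_i^T x - b_i:
  g_1((3, -3)) = 3
  g_2((3, -3)) = -3
Stationarity residual: grad f(x) + sum_i lambda_i a_i = (0, 0)
  -> stationarity OK
Primal feasibility (all g_i <= 0): FAILS
Dual feasibility (all lambda_i >= 0): OK
Complementary slackness (lambda_i * g_i(x) = 0 for all i): OK

Verdict: the first failing condition is primal_feasibility -> primal.

primal


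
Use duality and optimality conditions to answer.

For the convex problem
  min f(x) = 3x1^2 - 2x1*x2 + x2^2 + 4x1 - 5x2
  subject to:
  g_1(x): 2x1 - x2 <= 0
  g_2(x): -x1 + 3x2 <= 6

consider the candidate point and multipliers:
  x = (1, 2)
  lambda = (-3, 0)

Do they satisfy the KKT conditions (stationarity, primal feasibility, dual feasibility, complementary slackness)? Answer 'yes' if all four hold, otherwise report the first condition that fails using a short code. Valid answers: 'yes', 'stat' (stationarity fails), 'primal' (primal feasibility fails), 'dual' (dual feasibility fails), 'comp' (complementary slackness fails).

Gradient of f: grad f(x) = Q x + c = (6, -3)
Constraint values g_i(x) = a_i^T x - b_i:
  g_1((1, 2)) = 0
  g_2((1, 2)) = -1
Stationarity residual: grad f(x) + sum_i lambda_i a_i = (0, 0)
  -> stationarity OK
Primal feasibility (all g_i <= 0): OK
Dual feasibility (all lambda_i >= 0): FAILS
Complementary slackness (lambda_i * g_i(x) = 0 for all i): OK

Verdict: the first failing condition is dual_feasibility -> dual.

dual


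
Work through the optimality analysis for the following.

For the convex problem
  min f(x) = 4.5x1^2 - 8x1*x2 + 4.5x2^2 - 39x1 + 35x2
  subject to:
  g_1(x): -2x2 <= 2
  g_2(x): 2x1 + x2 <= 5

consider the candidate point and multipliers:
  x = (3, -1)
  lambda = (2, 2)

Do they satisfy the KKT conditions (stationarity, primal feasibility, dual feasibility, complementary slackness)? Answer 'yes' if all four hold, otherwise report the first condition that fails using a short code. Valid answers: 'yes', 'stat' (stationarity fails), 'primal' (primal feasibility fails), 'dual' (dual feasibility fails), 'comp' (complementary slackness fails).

Gradient of f: grad f(x) = Q x + c = (-4, 2)
Constraint values g_i(x) = a_i^T x - b_i:
  g_1((3, -1)) = 0
  g_2((3, -1)) = 0
Stationarity residual: grad f(x) + sum_i lambda_i a_i = (0, 0)
  -> stationarity OK
Primal feasibility (all g_i <= 0): OK
Dual feasibility (all lambda_i >= 0): OK
Complementary slackness (lambda_i * g_i(x) = 0 for all i): OK

Verdict: yes, KKT holds.

yes


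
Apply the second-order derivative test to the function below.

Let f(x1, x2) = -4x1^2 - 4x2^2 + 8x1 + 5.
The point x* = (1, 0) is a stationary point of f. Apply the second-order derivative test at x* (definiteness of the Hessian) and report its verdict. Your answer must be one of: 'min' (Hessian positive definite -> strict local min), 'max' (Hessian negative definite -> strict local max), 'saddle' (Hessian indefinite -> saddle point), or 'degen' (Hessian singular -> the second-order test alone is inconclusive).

Compute the Hessian H = grad^2 f:
  H = [[-8, 0], [0, -8]]
Verify stationarity: grad f(x*) = H x* + g = (0, 0).
Eigenvalues of H: -8, -8.
Both eigenvalues < 0, so H is negative definite -> x* is a strict local max.

max


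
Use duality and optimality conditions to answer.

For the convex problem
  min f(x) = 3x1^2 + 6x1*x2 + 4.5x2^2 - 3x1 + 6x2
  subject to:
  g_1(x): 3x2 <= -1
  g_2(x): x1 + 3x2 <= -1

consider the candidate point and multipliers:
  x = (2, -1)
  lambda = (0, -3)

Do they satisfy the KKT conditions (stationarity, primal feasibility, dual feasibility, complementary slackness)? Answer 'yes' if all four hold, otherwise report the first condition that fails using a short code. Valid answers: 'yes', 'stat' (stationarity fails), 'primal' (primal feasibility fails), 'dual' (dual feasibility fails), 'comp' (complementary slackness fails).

Gradient of f: grad f(x) = Q x + c = (3, 9)
Constraint values g_i(x) = a_i^T x - b_i:
  g_1((2, -1)) = -2
  g_2((2, -1)) = 0
Stationarity residual: grad f(x) + sum_i lambda_i a_i = (0, 0)
  -> stationarity OK
Primal feasibility (all g_i <= 0): OK
Dual feasibility (all lambda_i >= 0): FAILS
Complementary slackness (lambda_i * g_i(x) = 0 for all i): OK

Verdict: the first failing condition is dual_feasibility -> dual.

dual


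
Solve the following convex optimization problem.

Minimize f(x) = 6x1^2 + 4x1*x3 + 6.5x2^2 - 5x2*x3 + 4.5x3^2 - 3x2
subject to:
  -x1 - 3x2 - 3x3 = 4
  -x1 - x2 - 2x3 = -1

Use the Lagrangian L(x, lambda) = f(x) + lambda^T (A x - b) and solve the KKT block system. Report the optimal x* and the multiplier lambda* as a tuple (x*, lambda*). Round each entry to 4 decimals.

Form the Lagrangian:
  L(x, lambda) = (1/2) x^T Q x + c^T x + lambda^T (A x - b)
Stationarity (grad_x L = 0): Q x + c + A^T lambda = 0.
Primal feasibility: A x = b.

This gives the KKT block system:
  [ Q   A^T ] [ x     ]   [-c ]
  [ A    0  ] [ lambda ] = [ b ]

Solving the linear system:
  x*      = (2.6279, -2.7907, 0.5814)
  lambda* = (-38.0233, 71.8837)
  f(x*)   = 116.1744

x* = (2.6279, -2.7907, 0.5814), lambda* = (-38.0233, 71.8837)


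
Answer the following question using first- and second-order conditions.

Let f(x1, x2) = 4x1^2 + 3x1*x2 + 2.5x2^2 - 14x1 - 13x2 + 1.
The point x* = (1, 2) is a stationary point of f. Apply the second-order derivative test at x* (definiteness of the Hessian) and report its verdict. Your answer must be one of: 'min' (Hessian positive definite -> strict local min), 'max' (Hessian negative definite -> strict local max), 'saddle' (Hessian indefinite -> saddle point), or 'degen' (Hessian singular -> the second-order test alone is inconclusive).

Compute the Hessian H = grad^2 f:
  H = [[8, 3], [3, 5]]
Verify stationarity: grad f(x*) = H x* + g = (0, 0).
Eigenvalues of H: 3.1459, 9.8541.
Both eigenvalues > 0, so H is positive definite -> x* is a strict local min.

min


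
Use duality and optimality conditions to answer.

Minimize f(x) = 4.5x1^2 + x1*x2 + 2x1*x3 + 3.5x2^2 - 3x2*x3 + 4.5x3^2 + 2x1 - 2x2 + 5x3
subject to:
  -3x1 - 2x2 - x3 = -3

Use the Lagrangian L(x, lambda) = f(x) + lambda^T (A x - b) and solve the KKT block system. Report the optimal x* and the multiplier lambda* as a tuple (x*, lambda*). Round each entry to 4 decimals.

Form the Lagrangian:
  L(x, lambda) = (1/2) x^T Q x + c^T x + lambda^T (A x - b)
Stationarity (grad_x L = 0): Q x + c + A^T lambda = 0.
Primal feasibility: A x = b.

This gives the KKT block system:
  [ Q   A^T ] [ x     ]   [-c ]
  [ A    0  ] [ lambda ] = [ b ]

Solving the linear system:
  x*      = (0.4928, 0.8261, -0.1304)
  lambda* = (2.3333)
  f(x*)   = 2.8406

x* = (0.4928, 0.8261, -0.1304), lambda* = (2.3333)


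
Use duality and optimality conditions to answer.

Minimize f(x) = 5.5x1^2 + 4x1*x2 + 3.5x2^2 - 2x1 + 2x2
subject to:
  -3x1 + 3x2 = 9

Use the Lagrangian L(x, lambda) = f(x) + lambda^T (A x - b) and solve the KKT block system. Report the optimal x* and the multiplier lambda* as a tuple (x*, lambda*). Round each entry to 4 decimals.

Form the Lagrangian:
  L(x, lambda) = (1/2) x^T Q x + c^T x + lambda^T (A x - b)
Stationarity (grad_x L = 0): Q x + c + A^T lambda = 0.
Primal feasibility: A x = b.

This gives the KKT block system:
  [ Q   A^T ] [ x     ]   [-c ]
  [ A    0  ] [ lambda ] = [ b ]

Solving the linear system:
  x*      = (-1.2692, 1.7308)
  lambda* = (-3.0128)
  f(x*)   = 16.5577

x* = (-1.2692, 1.7308), lambda* = (-3.0128)


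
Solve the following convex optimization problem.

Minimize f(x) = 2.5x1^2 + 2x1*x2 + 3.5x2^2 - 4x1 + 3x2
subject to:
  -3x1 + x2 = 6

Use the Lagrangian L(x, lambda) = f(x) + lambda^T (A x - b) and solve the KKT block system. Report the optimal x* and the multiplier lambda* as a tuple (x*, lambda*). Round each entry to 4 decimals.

Form the Lagrangian:
  L(x, lambda) = (1/2) x^T Q x + c^T x + lambda^T (A x - b)
Stationarity (grad_x L = 0): Q x + c + A^T lambda = 0.
Primal feasibility: A x = b.

This gives the KKT block system:
  [ Q   A^T ] [ x     ]   [-c ]
  [ A    0  ] [ lambda ] = [ b ]

Solving the linear system:
  x*      = (-1.7875, 0.6375)
  lambda* = (-3.8875)
  f(x*)   = 16.1938

x* = (-1.7875, 0.6375), lambda* = (-3.8875)


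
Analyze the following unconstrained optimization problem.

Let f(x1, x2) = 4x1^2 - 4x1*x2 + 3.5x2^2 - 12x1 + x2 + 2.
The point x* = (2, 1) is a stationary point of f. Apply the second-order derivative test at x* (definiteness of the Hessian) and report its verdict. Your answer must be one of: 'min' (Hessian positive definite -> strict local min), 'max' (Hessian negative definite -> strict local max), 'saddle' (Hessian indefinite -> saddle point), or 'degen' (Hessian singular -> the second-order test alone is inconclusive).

Compute the Hessian H = grad^2 f:
  H = [[8, -4], [-4, 7]]
Verify stationarity: grad f(x*) = H x* + g = (0, 0).
Eigenvalues of H: 3.4689, 11.5311.
Both eigenvalues > 0, so H is positive definite -> x* is a strict local min.

min


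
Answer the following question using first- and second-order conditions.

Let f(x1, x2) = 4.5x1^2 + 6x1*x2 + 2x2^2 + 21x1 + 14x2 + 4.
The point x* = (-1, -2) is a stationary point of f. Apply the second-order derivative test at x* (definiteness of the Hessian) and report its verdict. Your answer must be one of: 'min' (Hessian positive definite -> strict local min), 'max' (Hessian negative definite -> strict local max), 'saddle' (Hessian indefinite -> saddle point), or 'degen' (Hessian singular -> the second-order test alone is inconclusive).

Compute the Hessian H = grad^2 f:
  H = [[9, 6], [6, 4]]
Verify stationarity: grad f(x*) = H x* + g = (0, 0).
Eigenvalues of H: 0, 13.
H has a zero eigenvalue (singular; positive semidefinite but not definite), so H is neither positive definite, negative definite, nor indefinite. The second-order test alone is inconclusive -> degen.
(Indeed, f is constant along the null direction of H through x*, so x* is not a strict local extremum.)

degen


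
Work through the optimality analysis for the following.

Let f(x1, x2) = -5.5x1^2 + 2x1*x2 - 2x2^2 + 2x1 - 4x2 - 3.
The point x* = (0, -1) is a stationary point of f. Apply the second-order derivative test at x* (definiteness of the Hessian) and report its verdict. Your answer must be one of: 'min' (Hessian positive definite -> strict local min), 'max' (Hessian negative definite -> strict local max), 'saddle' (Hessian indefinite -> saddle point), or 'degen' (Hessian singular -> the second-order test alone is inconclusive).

Compute the Hessian H = grad^2 f:
  H = [[-11, 2], [2, -4]]
Verify stationarity: grad f(x*) = H x* + g = (0, 0).
Eigenvalues of H: -11.5311, -3.4689.
Both eigenvalues < 0, so H is negative definite -> x* is a strict local max.

max


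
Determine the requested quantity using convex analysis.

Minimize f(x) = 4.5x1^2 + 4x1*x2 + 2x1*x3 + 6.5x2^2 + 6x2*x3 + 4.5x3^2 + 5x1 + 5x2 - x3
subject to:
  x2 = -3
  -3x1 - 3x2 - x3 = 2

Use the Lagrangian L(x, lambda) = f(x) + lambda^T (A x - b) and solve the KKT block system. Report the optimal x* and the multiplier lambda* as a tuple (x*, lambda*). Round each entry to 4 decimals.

Form the Lagrangian:
  L(x, lambda) = (1/2) x^T Q x + c^T x + lambda^T (A x - b)
Stationarity (grad_x L = 0): Q x + c + A^T lambda = 0.
Primal feasibility: A x = b.

This gives the KKT block system:
  [ Q   A^T ] [ x     ]   [-c ]
  [ A    0  ] [ lambda ] = [ b ]

Solving the linear system:
  x*      = (1.6026, -3, 2.1923)
  lambda* = (26.2436, 3.9359)
  f(x*)   = 30.8397

x* = (1.6026, -3, 2.1923), lambda* = (26.2436, 3.9359)


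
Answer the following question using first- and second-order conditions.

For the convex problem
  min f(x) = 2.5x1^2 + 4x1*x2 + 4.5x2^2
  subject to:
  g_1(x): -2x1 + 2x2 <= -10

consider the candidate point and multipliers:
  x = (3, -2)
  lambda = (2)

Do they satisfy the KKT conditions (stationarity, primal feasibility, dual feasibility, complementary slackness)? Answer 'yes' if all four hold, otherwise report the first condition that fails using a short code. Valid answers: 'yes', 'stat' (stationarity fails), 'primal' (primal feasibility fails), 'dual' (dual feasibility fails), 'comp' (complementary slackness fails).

Gradient of f: grad f(x) = Q x + c = (7, -6)
Constraint values g_i(x) = a_i^T x - b_i:
  g_1((3, -2)) = 0
Stationarity residual: grad f(x) + sum_i lambda_i a_i = (3, -2)
  -> stationarity FAILS
Primal feasibility (all g_i <= 0): OK
Dual feasibility (all lambda_i >= 0): OK
Complementary slackness (lambda_i * g_i(x) = 0 for all i): OK

Verdict: the first failing condition is stationarity -> stat.

stat


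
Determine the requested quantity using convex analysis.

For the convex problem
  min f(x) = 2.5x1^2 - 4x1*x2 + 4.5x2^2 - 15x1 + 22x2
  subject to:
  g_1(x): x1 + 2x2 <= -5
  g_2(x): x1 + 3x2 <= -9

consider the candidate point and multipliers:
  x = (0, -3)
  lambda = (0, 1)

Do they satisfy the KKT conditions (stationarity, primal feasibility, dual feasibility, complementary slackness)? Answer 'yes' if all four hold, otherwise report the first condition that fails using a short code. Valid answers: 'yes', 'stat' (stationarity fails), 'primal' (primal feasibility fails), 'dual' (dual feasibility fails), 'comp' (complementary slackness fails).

Gradient of f: grad f(x) = Q x + c = (-3, -5)
Constraint values g_i(x) = a_i^T x - b_i:
  g_1((0, -3)) = -1
  g_2((0, -3)) = 0
Stationarity residual: grad f(x) + sum_i lambda_i a_i = (-2, -2)
  -> stationarity FAILS
Primal feasibility (all g_i <= 0): OK
Dual feasibility (all lambda_i >= 0): OK
Complementary slackness (lambda_i * g_i(x) = 0 for all i): OK

Verdict: the first failing condition is stationarity -> stat.

stat


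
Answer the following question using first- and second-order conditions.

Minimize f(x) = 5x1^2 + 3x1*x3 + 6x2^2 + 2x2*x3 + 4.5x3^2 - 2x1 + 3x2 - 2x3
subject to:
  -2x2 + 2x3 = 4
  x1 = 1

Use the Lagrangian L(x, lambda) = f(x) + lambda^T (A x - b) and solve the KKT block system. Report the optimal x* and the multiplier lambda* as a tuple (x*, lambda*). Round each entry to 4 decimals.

Form the Lagrangian:
  L(x, lambda) = (1/2) x^T Q x + c^T x + lambda^T (A x - b)
Stationarity (grad_x L = 0): Q x + c + A^T lambda = 0.
Primal feasibility: A x = b.

This gives the KKT block system:
  [ Q   A^T ] [ x     ]   [-c ]
  [ A    0  ] [ lambda ] = [ b ]

Solving the linear system:
  x*      = (1, -1.04, 0.96)
  lambda* = (-3.78, -10.88)
  f(x*)   = 9.48

x* = (1, -1.04, 0.96), lambda* = (-3.78, -10.88)


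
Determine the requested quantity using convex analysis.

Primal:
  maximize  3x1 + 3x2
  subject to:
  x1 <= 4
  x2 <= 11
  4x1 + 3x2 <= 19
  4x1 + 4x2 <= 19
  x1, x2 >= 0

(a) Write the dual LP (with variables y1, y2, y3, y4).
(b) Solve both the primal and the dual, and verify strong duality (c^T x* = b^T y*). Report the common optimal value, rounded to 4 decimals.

The standard primal-dual pair for 'max c^T x s.t. A x <= b, x >= 0' is:
  Dual:  min b^T y  s.t.  A^T y >= c,  y >= 0.

So the dual LP is:
  minimize  4y1 + 11y2 + 19y3 + 19y4
  subject to:
    y1 + 4y3 + 4y4 >= 3
    y2 + 3y3 + 4y4 >= 3
    y1, y2, y3, y4 >= 0

Solving the primal: x* = (4, 0.75).
  primal value c^T x* = 14.25.
Solving the dual: y* = (0, 0, 0, 0.75).
  dual value b^T y* = 14.25.
Strong duality: c^T x* = b^T y*. Confirmed.

14.25


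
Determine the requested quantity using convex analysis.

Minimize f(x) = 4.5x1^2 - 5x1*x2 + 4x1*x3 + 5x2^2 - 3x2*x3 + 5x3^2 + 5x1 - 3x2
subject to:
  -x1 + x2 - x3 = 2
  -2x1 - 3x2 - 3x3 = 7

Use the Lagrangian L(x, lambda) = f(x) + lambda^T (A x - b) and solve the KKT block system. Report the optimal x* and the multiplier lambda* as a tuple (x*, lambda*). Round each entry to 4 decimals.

Form the Lagrangian:
  L(x, lambda) = (1/2) x^T Q x + c^T x + lambda^T (A x - b)
Stationarity (grad_x L = 0): Q x + c + A^T lambda = 0.
Primal feasibility: A x = b.

This gives the KKT block system:
  [ Q   A^T ] [ x     ]   [-c ]
  [ A    0  ] [ lambda ] = [ b ]

Solving the linear system:
  x*      = (-1.7325, -0.4554, -0.7229)
  lambda* = (-8.035, -1.586)
  f(x*)   = 9.9379

x* = (-1.7325, -0.4554, -0.7229), lambda* = (-8.035, -1.586)


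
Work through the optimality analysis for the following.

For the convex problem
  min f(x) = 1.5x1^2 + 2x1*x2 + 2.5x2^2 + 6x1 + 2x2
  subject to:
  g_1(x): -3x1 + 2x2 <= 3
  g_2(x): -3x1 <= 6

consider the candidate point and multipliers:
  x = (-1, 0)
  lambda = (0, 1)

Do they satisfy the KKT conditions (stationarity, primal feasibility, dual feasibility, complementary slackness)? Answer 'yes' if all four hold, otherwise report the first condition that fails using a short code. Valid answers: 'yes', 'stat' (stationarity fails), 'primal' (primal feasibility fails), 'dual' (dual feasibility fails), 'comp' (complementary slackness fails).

Gradient of f: grad f(x) = Q x + c = (3, 0)
Constraint values g_i(x) = a_i^T x - b_i:
  g_1((-1, 0)) = 0
  g_2((-1, 0)) = -3
Stationarity residual: grad f(x) + sum_i lambda_i a_i = (0, 0)
  -> stationarity OK
Primal feasibility (all g_i <= 0): OK
Dual feasibility (all lambda_i >= 0): OK
Complementary slackness (lambda_i * g_i(x) = 0 for all i): FAILS

Verdict: the first failing condition is complementary_slackness -> comp.

comp


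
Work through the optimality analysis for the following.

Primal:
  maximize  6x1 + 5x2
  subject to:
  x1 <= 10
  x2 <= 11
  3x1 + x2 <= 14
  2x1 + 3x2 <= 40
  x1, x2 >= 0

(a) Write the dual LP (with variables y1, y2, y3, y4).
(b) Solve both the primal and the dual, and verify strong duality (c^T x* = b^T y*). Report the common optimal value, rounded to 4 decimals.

The standard primal-dual pair for 'max c^T x s.t. A x <= b, x >= 0' is:
  Dual:  min b^T y  s.t.  A^T y >= c,  y >= 0.

So the dual LP is:
  minimize  10y1 + 11y2 + 14y3 + 40y4
  subject to:
    y1 + 3y3 + 2y4 >= 6
    y2 + y3 + 3y4 >= 5
    y1, y2, y3, y4 >= 0

Solving the primal: x* = (1, 11).
  primal value c^T x* = 61.
Solving the dual: y* = (0, 3, 2, 0).
  dual value b^T y* = 61.
Strong duality: c^T x* = b^T y*. Confirmed.

61


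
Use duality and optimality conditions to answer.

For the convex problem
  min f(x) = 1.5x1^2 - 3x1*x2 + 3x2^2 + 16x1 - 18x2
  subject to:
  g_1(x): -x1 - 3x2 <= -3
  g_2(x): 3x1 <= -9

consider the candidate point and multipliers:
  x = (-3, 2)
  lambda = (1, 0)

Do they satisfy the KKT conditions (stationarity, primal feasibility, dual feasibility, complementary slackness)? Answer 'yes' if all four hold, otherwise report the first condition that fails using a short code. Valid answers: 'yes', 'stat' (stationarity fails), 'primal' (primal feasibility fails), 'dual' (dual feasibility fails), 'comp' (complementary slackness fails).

Gradient of f: grad f(x) = Q x + c = (1, 3)
Constraint values g_i(x) = a_i^T x - b_i:
  g_1((-3, 2)) = 0
  g_2((-3, 2)) = 0
Stationarity residual: grad f(x) + sum_i lambda_i a_i = (0, 0)
  -> stationarity OK
Primal feasibility (all g_i <= 0): OK
Dual feasibility (all lambda_i >= 0): OK
Complementary slackness (lambda_i * g_i(x) = 0 for all i): OK

Verdict: yes, KKT holds.

yes


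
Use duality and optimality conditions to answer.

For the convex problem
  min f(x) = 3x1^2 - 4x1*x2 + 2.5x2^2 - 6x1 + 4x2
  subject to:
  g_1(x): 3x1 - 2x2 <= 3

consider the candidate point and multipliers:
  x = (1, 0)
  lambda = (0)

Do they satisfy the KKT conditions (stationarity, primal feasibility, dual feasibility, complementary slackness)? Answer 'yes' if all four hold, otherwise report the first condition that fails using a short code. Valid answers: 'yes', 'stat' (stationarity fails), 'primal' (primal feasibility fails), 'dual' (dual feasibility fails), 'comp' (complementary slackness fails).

Gradient of f: grad f(x) = Q x + c = (0, 0)
Constraint values g_i(x) = a_i^T x - b_i:
  g_1((1, 0)) = 0
Stationarity residual: grad f(x) + sum_i lambda_i a_i = (0, 0)
  -> stationarity OK
Primal feasibility (all g_i <= 0): OK
Dual feasibility (all lambda_i >= 0): OK
Complementary slackness (lambda_i * g_i(x) = 0 for all i): OK

Verdict: yes, KKT holds.

yes


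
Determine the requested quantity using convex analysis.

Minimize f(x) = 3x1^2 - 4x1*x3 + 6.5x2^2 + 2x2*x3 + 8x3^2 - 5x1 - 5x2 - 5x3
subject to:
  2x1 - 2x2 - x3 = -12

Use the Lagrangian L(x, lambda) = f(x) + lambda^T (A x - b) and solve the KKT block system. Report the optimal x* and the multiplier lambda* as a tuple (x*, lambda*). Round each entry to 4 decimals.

Form the Lagrangian:
  L(x, lambda) = (1/2) x^T Q x + c^T x + lambda^T (A x - b)
Stationarity (grad_x L = 0): Q x + c + A^T lambda = 0.
Primal feasibility: A x = b.

This gives the KKT block system:
  [ Q   A^T ] [ x     ]   [-c ]
  [ A    0  ] [ lambda ] = [ b ]

Solving the linear system:
  x*      = (-3.6096, 2.4247, -0.0685)
  lambda* = (13.1918)
  f(x*)   = 82.2842

x* = (-3.6096, 2.4247, -0.0685), lambda* = (13.1918)


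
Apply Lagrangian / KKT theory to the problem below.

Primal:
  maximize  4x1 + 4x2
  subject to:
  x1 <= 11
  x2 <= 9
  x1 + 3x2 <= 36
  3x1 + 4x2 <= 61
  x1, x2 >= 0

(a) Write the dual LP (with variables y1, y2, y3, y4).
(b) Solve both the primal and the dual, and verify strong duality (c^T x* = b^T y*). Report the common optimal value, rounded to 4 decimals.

The standard primal-dual pair for 'max c^T x s.t. A x <= b, x >= 0' is:
  Dual:  min b^T y  s.t.  A^T y >= c,  y >= 0.

So the dual LP is:
  minimize  11y1 + 9y2 + 36y3 + 61y4
  subject to:
    y1 + y3 + 3y4 >= 4
    y2 + 3y3 + 4y4 >= 4
    y1, y2, y3, y4 >= 0

Solving the primal: x* = (11, 7).
  primal value c^T x* = 72.
Solving the dual: y* = (1, 0, 0, 1).
  dual value b^T y* = 72.
Strong duality: c^T x* = b^T y*. Confirmed.

72


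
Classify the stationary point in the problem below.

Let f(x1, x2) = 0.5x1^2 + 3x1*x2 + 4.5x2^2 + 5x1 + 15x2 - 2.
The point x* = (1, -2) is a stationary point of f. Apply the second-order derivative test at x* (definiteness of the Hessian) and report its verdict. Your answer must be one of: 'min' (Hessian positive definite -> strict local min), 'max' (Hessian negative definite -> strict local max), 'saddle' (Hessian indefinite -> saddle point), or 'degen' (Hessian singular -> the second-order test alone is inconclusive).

Compute the Hessian H = grad^2 f:
  H = [[1, 3], [3, 9]]
Verify stationarity: grad f(x*) = H x* + g = (0, 0).
Eigenvalues of H: 0, 10.
H has a zero eigenvalue (singular; positive semidefinite but not definite), so H is neither positive definite, negative definite, nor indefinite. The second-order test alone is inconclusive -> degen.
(Indeed, f is constant along the null direction of H through x*, so x* is not a strict local extremum.)

degen


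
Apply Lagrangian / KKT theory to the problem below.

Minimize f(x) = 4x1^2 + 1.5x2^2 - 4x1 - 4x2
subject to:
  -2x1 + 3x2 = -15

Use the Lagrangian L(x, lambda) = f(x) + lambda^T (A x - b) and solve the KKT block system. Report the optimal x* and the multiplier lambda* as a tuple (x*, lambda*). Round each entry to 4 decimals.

Form the Lagrangian:
  L(x, lambda) = (1/2) x^T Q x + c^T x + lambda^T (A x - b)
Stationarity (grad_x L = 0): Q x + c + A^T lambda = 0.
Primal feasibility: A x = b.

This gives the KKT block system:
  [ Q   A^T ] [ x     ]   [-c ]
  [ A    0  ] [ lambda ] = [ b ]

Solving the linear system:
  x*      = (1.7857, -3.8095)
  lambda* = (5.1429)
  f(x*)   = 42.619

x* = (1.7857, -3.8095), lambda* = (5.1429)


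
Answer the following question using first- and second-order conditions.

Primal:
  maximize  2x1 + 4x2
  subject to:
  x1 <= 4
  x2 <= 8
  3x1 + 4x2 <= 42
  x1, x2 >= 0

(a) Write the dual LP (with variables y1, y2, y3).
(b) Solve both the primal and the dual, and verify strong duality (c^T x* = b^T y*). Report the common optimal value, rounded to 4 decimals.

The standard primal-dual pair for 'max c^T x s.t. A x <= b, x >= 0' is:
  Dual:  min b^T y  s.t.  A^T y >= c,  y >= 0.

So the dual LP is:
  minimize  4y1 + 8y2 + 42y3
  subject to:
    y1 + 3y3 >= 2
    y2 + 4y3 >= 4
    y1, y2, y3 >= 0

Solving the primal: x* = (3.3333, 8).
  primal value c^T x* = 38.6667.
Solving the dual: y* = (0, 1.3333, 0.6667).
  dual value b^T y* = 38.6667.
Strong duality: c^T x* = b^T y*. Confirmed.

38.6667


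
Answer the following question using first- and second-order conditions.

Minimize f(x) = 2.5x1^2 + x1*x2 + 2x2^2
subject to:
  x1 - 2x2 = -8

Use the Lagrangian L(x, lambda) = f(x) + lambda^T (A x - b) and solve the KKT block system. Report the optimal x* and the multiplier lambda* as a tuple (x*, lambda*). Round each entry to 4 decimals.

Form the Lagrangian:
  L(x, lambda) = (1/2) x^T Q x + c^T x + lambda^T (A x - b)
Stationarity (grad_x L = 0): Q x + c + A^T lambda = 0.
Primal feasibility: A x = b.

This gives the KKT block system:
  [ Q   A^T ] [ x     ]   [-c ]
  [ A    0  ] [ lambda ] = [ b ]

Solving the linear system:
  x*      = (-1.7143, 3.1429)
  lambda* = (5.4286)
  f(x*)   = 21.7143

x* = (-1.7143, 3.1429), lambda* = (5.4286)


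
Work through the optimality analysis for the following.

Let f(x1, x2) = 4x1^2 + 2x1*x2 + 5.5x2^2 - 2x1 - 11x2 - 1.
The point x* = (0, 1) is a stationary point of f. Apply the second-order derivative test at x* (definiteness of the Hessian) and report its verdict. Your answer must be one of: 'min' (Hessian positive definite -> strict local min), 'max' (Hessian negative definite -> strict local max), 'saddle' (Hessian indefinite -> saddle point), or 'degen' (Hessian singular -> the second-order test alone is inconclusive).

Compute the Hessian H = grad^2 f:
  H = [[8, 2], [2, 11]]
Verify stationarity: grad f(x*) = H x* + g = (0, 0).
Eigenvalues of H: 7, 12.
Both eigenvalues > 0, so H is positive definite -> x* is a strict local min.

min


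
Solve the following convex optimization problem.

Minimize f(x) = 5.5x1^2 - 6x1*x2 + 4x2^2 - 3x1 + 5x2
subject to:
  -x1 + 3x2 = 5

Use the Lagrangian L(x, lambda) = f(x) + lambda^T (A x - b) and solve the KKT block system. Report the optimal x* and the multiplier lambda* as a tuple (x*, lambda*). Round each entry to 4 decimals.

Form the Lagrangian:
  L(x, lambda) = (1/2) x^T Q x + c^T x + lambda^T (A x - b)
Stationarity (grad_x L = 0): Q x + c + A^T lambda = 0.
Primal feasibility: A x = b.

This gives the KKT block system:
  [ Q   A^T ] [ x     ]   [-c ]
  [ A    0  ] [ lambda ] = [ b ]

Solving the linear system:
  x*      = (0.8732, 1.9577)
  lambda* = (-5.1408)
  f(x*)   = 16.4366

x* = (0.8732, 1.9577), lambda* = (-5.1408)


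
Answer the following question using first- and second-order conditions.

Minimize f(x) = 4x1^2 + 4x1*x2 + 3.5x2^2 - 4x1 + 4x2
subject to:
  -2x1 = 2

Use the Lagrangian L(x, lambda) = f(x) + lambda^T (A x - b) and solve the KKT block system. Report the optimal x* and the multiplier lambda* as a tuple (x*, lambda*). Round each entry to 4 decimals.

Form the Lagrangian:
  L(x, lambda) = (1/2) x^T Q x + c^T x + lambda^T (A x - b)
Stationarity (grad_x L = 0): Q x + c + A^T lambda = 0.
Primal feasibility: A x = b.

This gives the KKT block system:
  [ Q   A^T ] [ x     ]   [-c ]
  [ A    0  ] [ lambda ] = [ b ]

Solving the linear system:
  x*      = (-1, 0)
  lambda* = (-6)
  f(x*)   = 8

x* = (-1, 0), lambda* = (-6)


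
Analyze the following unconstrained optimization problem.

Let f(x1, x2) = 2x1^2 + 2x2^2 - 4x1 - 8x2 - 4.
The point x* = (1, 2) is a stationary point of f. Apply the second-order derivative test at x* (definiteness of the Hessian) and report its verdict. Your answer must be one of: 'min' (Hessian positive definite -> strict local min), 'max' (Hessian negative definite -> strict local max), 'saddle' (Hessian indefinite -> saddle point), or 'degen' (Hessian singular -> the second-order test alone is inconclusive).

Compute the Hessian H = grad^2 f:
  H = [[4, 0], [0, 4]]
Verify stationarity: grad f(x*) = H x* + g = (0, 0).
Eigenvalues of H: 4, 4.
Both eigenvalues > 0, so H is positive definite -> x* is a strict local min.

min


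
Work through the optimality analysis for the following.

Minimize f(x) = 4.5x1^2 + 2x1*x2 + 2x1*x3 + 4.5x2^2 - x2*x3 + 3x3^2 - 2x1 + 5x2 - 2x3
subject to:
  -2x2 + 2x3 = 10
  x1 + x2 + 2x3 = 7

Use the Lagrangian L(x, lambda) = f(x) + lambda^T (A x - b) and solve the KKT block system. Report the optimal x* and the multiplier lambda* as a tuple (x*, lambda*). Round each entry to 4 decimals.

Form the Lagrangian:
  L(x, lambda) = (1/2) x^T Q x + c^T x + lambda^T (A x - b)
Stationarity (grad_x L = 0): Q x + c + A^T lambda = 0.
Primal feasibility: A x = b.

This gives the KKT block system:
  [ Q   A^T ] [ x     ]   [-c ]
  [ A    0  ] [ lambda ] = [ b ]

Solving the linear system:
  x*      = (0.1286, -1.0429, 3.9571)
  lambda* = (-6.5357, -4.9857)
  f(x*)   = 43.4357

x* = (0.1286, -1.0429, 3.9571), lambda* = (-6.5357, -4.9857)


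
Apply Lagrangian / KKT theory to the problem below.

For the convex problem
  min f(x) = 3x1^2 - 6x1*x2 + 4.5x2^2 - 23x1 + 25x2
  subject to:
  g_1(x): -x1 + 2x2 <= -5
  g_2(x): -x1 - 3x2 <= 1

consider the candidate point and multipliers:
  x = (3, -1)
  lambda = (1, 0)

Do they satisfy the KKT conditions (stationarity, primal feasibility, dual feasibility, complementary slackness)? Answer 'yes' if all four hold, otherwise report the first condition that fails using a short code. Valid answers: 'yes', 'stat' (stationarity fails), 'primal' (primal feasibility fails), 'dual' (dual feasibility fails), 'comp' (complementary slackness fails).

Gradient of f: grad f(x) = Q x + c = (1, -2)
Constraint values g_i(x) = a_i^T x - b_i:
  g_1((3, -1)) = 0
  g_2((3, -1)) = -1
Stationarity residual: grad f(x) + sum_i lambda_i a_i = (0, 0)
  -> stationarity OK
Primal feasibility (all g_i <= 0): OK
Dual feasibility (all lambda_i >= 0): OK
Complementary slackness (lambda_i * g_i(x) = 0 for all i): OK

Verdict: yes, KKT holds.

yes


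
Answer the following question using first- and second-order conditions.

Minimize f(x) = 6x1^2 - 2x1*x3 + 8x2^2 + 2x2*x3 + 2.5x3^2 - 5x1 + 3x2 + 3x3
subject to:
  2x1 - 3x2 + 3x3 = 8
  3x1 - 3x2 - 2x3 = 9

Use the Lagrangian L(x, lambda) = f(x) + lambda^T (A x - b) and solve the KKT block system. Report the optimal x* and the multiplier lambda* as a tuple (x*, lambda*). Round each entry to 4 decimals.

Form the Lagrangian:
  L(x, lambda) = (1/2) x^T Q x + c^T x + lambda^T (A x - b)
Stationarity (grad_x L = 0): Q x + c + A^T lambda = 0.
Primal feasibility: A x = b.

This gives the KKT block system:
  [ Q   A^T ] [ x     ]   [-c ]
  [ A    0  ] [ lambda ] = [ b ]

Solving the linear system:
  x*      = (1.777, -1.3266, 0.1554)
  lambda* = (-1.9027, -4.0691)
  f(x*)   = 19.7225

x* = (1.777, -1.3266, 0.1554), lambda* = (-1.9027, -4.0691)


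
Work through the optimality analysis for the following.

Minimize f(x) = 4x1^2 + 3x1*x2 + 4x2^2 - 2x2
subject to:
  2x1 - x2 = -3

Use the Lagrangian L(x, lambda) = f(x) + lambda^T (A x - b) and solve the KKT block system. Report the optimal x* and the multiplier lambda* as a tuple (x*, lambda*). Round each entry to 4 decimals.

Form the Lagrangian:
  L(x, lambda) = (1/2) x^T Q x + c^T x + lambda^T (A x - b)
Stationarity (grad_x L = 0): Q x + c + A^T lambda = 0.
Primal feasibility: A x = b.

This gives the KKT block system:
  [ Q   A^T ] [ x     ]   [-c ]
  [ A    0  ] [ lambda ] = [ b ]

Solving the linear system:
  x*      = (-1.0192, 0.9615)
  lambda* = (2.6346)
  f(x*)   = 2.9904

x* = (-1.0192, 0.9615), lambda* = (2.6346)


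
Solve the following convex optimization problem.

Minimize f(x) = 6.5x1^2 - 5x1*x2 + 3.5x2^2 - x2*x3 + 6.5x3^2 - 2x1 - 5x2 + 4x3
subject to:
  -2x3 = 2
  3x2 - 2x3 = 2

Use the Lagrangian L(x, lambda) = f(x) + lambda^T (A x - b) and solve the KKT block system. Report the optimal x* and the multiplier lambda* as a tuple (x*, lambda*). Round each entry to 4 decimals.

Form the Lagrangian:
  L(x, lambda) = (1/2) x^T Q x + c^T x + lambda^T (A x - b)
Stationarity (grad_x L = 0): Q x + c + A^T lambda = 0.
Primal feasibility: A x = b.

This gives the KKT block system:
  [ Q   A^T ] [ x     ]   [-c ]
  [ A    0  ] [ lambda ] = [ b ]

Solving the linear system:
  x*      = (0.1538, 0, -1)
  lambda* = (-6.0897, 1.5897)
  f(x*)   = 2.3462

x* = (0.1538, 0, -1), lambda* = (-6.0897, 1.5897)
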